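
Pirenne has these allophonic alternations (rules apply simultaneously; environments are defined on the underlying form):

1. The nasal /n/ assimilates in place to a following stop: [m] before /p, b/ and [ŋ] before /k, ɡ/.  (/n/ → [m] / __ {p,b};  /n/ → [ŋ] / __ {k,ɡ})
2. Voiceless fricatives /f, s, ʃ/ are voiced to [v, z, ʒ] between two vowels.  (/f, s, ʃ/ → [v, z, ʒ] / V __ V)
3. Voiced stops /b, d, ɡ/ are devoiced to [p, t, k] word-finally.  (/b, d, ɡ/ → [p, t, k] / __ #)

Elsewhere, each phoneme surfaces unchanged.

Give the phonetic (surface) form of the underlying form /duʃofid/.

/d/ (word-initial) is in the target of rule 3 but the environment (word-finally) is not met → [d].
/u/ — not in any rule's target class → [u].
/ʃ/ — between /u/ and /o/, between two vowels — surfaces as [ʒ] (rule 2).
/o/ — not in any rule's target class → [o].
/f/ (between /o/ and /i/) occurs between two vowels → [v] by rule 2.
/i/ stays [i].
Rule 3 applies to /d/ (word-final: word-finally) → [t].

[duʒovit]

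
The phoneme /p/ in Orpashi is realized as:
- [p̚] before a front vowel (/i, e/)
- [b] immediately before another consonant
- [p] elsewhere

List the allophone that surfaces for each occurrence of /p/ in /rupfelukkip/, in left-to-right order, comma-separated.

Occurrence 1 (position 3): immediately before another consonant → [b].
Occurrence 2 (position 11): no conditioning environment matches → elsewhere allophone [p].

[b], [p]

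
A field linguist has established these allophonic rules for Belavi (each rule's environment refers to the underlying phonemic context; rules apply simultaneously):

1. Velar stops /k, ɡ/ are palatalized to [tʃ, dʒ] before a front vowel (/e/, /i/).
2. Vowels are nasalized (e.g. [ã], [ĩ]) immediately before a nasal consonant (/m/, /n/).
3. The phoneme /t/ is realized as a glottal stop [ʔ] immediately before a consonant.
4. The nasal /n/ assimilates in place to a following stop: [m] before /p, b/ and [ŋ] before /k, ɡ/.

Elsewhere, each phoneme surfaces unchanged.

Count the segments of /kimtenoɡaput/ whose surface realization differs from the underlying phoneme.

Segments that undergo a rule: /k/ → [tʃ] (rule 1); /i/ → [ĩ] (rule 2); /e/ → [ẽ] (rule 2).
All other segments surface unchanged.

3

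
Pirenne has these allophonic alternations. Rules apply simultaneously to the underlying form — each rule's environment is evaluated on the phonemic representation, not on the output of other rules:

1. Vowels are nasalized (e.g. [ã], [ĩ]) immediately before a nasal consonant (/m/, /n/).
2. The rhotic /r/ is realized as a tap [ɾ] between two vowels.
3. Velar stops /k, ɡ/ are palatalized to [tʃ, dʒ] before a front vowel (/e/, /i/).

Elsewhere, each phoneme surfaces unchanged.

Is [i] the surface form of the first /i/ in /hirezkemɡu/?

Yes

/i/ (between /h/ and /r/) fails the environment for rule 1, so it stays [i].
The actual realization is [i], which matches [i].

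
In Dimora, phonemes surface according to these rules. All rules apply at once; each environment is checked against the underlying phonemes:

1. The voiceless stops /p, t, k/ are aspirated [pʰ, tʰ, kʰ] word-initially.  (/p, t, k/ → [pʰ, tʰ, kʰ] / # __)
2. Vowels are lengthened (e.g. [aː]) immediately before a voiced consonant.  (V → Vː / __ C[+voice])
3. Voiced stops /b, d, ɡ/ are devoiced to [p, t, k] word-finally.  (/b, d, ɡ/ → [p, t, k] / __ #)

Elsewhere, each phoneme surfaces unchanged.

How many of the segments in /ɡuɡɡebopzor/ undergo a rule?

3

Segments that undergo a rule: /u/ → [uː] (rule 2); /e/ → [eː] (rule 2); /o/ → [oː] (rule 2).
All other segments surface unchanged.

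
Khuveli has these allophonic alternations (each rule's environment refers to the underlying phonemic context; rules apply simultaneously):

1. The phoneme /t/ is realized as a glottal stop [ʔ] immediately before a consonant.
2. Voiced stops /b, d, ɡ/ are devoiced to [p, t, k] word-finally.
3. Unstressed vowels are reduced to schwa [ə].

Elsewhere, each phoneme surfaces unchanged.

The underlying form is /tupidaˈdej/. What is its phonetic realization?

/t/ (word-initial): rule 1 targets it, but not immediately before a consonant → unchanged [t].
/u/ — between /t/ and /p/, in an unstressed syllable — surfaces as [ə] (rule 3).
/p/ (between /u/ and /i/): no rule targets it → [p].
Rule 3 applies to /i/ (between /p/ and /d/: in an unstressed syllable) → [ə].
/d/ — between /i/ and /a/; rule 2 does not apply here → [d].
/a/ meets the environment for rule 3 (in an unstressed syllable) → [ə].
/d/ (between /a/ and /e/) fails the environment for rule 2, so it stays [d].
/e/ — between /d/ and /j/; rule 3 does not apply here → [e].
/j/ (word-final) is unaffected → [j].

[təpədəˈdej]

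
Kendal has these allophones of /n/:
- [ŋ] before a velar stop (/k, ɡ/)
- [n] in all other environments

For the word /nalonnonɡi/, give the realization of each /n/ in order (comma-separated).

Occurrence 1 (position 1): no conditioning environment matches → elsewhere allophone [n].
Occurrence 2 (position 5): no conditioning environment matches → elsewhere allophone [n].
Occurrence 3 (position 6): no conditioning environment matches → elsewhere allophone [n].
Occurrence 4 (position 8): before a velar stop → [ŋ].

[n], [n], [n], [ŋ]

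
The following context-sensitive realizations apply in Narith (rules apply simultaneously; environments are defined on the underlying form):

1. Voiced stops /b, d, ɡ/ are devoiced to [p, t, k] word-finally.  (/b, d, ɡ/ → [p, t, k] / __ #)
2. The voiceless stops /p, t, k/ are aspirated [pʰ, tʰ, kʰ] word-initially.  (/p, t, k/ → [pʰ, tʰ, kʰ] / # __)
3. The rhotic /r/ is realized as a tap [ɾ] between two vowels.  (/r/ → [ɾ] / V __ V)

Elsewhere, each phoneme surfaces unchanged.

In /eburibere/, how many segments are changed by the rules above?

Segments that undergo a rule: /r/ → [ɾ] (rule 3); /r/ → [ɾ] (rule 3).
All other segments surface unchanged.

2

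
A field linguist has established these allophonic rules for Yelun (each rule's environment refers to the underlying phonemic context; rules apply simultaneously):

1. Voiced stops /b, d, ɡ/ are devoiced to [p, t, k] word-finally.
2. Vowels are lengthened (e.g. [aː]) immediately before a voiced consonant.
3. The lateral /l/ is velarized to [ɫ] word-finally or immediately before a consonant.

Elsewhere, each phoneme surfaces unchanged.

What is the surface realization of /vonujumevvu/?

/v/ (word-initial): no rule targets it → [v].
/o/ (between /v/ and /n/) occurs before a voiced consonant → [oː] by rule 2.
/n/ stays [n].
/u/ meets the environment for rule 2 (before a voiced consonant) → [uː].
/j/ stays [j].
/u/ meets the environment for rule 2 (before a voiced consonant) → [uː].
/m/ stays [m].
Rule 2 applies to /e/ (between /m/ and /v/: before a voiced consonant) → [eː].
/v/ — not in any rule's target class → [v].
/v/ — not in any rule's target class → [v].
/u/ (word-final) fails the environment for rule 2, so it stays [u].

[voːnuːjuːmeːvvu]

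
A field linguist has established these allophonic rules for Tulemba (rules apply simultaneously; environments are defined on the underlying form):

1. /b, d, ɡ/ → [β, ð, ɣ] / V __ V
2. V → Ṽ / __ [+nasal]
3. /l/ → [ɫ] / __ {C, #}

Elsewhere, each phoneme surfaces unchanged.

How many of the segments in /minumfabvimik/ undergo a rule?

3

Segments that undergo a rule: /i/ → [ĩ] (rule 2); /u/ → [ũ] (rule 2); /i/ → [ĩ] (rule 2).
All other segments surface unchanged.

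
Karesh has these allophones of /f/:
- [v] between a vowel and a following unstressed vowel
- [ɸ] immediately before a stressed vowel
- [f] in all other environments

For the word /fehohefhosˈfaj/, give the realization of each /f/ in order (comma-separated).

Occurrence 1 (position 1): no conditioning environment matches → elsewhere allophone [f].
Occurrence 2 (position 7): no conditioning environment matches → elsewhere allophone [f].
Occurrence 3 (position 11): immediately before a stressed vowel → [ɸ].

[f], [f], [ɸ]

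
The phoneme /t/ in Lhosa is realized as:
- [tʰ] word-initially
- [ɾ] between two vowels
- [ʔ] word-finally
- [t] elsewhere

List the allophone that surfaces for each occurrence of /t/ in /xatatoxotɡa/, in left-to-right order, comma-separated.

[ɾ], [ɾ], [t]

Occurrence 1 (position 3): between two vowels → [ɾ].
Occurrence 2 (position 5): between two vowels → [ɾ].
Occurrence 3 (position 9): no conditioning environment matches → elsewhere allophone [t].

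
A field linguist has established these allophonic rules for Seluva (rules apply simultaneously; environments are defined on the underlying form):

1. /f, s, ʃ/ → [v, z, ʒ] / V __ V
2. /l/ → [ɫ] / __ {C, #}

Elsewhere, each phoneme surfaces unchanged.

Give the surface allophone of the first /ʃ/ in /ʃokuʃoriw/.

[ʃ]

/ʃ/ (word-initial) is in the target of rule 1 but the environment (between two vowels) is not met → [ʃ].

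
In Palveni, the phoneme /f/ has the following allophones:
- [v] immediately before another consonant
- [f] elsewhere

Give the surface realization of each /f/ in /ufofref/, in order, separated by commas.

Occurrence 1 (position 2): no conditioning environment matches → elsewhere allophone [f].
Occurrence 2 (position 4): immediately before another consonant → [v].
Occurrence 3 (position 7): no conditioning environment matches → elsewhere allophone [f].

[f], [v], [f]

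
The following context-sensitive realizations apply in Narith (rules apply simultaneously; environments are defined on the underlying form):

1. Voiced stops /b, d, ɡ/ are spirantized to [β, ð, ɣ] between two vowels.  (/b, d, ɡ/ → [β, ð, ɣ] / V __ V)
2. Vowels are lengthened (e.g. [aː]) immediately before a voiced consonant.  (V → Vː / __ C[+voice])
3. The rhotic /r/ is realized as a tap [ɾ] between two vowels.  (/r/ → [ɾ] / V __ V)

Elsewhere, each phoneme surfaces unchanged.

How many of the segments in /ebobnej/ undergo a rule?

4

Segments that undergo a rule: /e/ → [eː] (rule 2); /b/ → [β] (rule 1); /o/ → [oː] (rule 2); /e/ → [eː] (rule 2).
All other segments surface unchanged.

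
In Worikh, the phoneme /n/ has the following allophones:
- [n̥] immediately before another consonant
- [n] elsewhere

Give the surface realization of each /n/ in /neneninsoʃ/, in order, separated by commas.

[n], [n], [n], [n̥]

Occurrence 1 (position 1): no conditioning environment matches → elsewhere allophone [n].
Occurrence 2 (position 3): no conditioning environment matches → elsewhere allophone [n].
Occurrence 3 (position 5): no conditioning environment matches → elsewhere allophone [n].
Occurrence 4 (position 7): immediately before another consonant → [n̥].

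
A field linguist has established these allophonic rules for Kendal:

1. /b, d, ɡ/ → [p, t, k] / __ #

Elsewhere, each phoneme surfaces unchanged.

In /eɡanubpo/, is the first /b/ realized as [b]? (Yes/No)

/b/ — between /u/ and /p/; rule 1 does not apply here → [b].
The actual realization is [b], which matches [b].

Yes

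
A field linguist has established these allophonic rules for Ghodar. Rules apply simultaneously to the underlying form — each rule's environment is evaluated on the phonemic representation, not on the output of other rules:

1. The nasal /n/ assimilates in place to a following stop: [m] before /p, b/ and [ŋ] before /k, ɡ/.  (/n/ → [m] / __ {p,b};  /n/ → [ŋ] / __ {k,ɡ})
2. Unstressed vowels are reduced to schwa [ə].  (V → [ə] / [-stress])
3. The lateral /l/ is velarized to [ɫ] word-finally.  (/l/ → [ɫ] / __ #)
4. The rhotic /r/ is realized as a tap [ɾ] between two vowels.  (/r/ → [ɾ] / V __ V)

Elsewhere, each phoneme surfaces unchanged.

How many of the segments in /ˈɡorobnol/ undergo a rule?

Segments that undergo a rule: /r/ → [ɾ] (rule 4); /o/ → [ə] (rule 2); /o/ → [ə] (rule 2); /l/ → [ɫ] (rule 3).
All other segments surface unchanged.

4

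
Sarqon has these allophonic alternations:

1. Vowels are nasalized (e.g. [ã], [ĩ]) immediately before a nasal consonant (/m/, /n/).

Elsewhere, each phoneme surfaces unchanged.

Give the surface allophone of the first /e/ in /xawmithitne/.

/e/ — word-final; rule 1 does not apply here → [e].

[e]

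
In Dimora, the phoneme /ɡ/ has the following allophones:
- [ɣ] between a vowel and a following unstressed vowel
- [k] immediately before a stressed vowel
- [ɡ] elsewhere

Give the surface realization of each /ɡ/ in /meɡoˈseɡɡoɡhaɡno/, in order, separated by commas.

[ɣ], [ɡ], [ɡ], [ɡ], [ɡ]

Occurrence 1 (position 3): between a vowel and a following unstressed vowel → [ɣ].
Occurrence 2 (position 7): no conditioning environment matches → elsewhere allophone [ɡ].
Occurrence 3 (position 8): no conditioning environment matches → elsewhere allophone [ɡ].
Occurrence 4 (position 10): no conditioning environment matches → elsewhere allophone [ɡ].
Occurrence 5 (position 13): no conditioning environment matches → elsewhere allophone [ɡ].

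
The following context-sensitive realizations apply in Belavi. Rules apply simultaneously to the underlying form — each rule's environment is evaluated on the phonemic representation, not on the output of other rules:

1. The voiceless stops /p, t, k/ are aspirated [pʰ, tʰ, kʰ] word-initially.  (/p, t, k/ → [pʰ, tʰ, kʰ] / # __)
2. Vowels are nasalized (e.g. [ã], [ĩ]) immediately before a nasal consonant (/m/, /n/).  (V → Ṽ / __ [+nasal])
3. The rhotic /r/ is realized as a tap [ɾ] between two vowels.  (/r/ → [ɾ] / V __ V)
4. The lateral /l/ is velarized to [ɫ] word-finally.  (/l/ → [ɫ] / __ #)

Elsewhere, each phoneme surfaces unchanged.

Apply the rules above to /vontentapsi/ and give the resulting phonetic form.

[võntẽntapsi]

/o/ — between /v/ and /n/, before a nasal consonant — surfaces as [õ] (rule 2).
/t/ (between /n/ and /e/): rule 1 targets it, but not word-initially → unchanged [t].
/e/ meets the environment for rule 2 (before a nasal consonant) → [ẽ].
/t/ — between /n/ and /a/; rule 1 does not apply here → [t].
/a/ — between /t/ and /p/; rule 2 does not apply here → [a].
/p/ (between /a/ and /s/) fails the environment for rule 1, so it stays [p].
/i/ — word-final; rule 2 does not apply here → [i].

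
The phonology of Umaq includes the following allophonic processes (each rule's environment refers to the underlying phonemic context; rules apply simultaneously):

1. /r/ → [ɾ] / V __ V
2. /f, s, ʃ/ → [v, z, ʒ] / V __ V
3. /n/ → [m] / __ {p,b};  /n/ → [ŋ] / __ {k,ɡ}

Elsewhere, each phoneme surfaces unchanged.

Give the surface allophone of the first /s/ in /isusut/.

/s/ (between /i/ and /u/): between two vowels, so rule 2 applies → [z].

[z]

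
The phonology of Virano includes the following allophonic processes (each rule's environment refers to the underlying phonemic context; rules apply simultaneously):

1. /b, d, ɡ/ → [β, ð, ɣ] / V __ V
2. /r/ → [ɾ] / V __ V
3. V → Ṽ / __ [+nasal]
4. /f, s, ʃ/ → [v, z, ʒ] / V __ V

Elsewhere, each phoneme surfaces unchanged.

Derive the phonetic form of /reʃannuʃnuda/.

/r/ (word-initial) fails the environment for rule 2, so it stays [r].
/e/ — between /r/ and /ʃ/; rule 3 does not apply here → [e].
Rule 4 applies to /ʃ/ (between /e/ and /a/: between two vowels) → [ʒ].
/a/ — between /ʃ/ and /n/, before a nasal consonant — surfaces as [ã] (rule 3).
/n/ — not in any rule's target class → [n].
/n/ stays [n].
/u/ (between /n/ and /ʃ/) is in the target of rule 3 but the environment (before a nasal consonant) is not met → [u].
/ʃ/ — between /u/ and /n/; rule 4 does not apply here → [ʃ].
/n/ (between /ʃ/ and /u/) is unaffected → [n].
/u/ (between /n/ and /d/) is in the target of rule 3 but the environment (before a nasal consonant) is not met → [u].
/d/ (between /u/ and /a/): between two vowels, so rule 1 applies → [ð].
/a/ (word-final) fails the environment for rule 3, so it stays [a].

[reʒãnnuʃnuða]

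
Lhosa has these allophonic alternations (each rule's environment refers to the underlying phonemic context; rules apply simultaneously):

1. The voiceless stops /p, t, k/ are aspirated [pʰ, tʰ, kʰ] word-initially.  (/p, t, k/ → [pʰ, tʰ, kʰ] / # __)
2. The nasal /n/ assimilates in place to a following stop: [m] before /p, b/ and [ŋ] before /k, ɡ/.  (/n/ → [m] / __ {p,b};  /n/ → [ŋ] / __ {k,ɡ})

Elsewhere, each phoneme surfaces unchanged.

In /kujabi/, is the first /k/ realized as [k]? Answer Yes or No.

No

/k/ — word-initial, word-initially — surfaces as [kʰ] (rule 1).
The actual realization is [kʰ], not [k].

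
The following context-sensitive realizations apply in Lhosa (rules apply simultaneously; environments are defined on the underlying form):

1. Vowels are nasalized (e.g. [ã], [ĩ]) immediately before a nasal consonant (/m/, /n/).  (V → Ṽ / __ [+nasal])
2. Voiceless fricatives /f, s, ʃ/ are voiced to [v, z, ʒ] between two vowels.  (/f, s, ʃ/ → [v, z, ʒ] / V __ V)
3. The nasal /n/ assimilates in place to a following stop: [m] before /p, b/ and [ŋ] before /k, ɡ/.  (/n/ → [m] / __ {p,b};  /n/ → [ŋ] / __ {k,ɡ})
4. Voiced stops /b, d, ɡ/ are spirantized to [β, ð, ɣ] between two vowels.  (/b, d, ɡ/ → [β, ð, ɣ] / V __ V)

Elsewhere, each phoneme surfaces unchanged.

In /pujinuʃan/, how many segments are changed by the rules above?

3

Segments that undergo a rule: /i/ → [ĩ] (rule 1); /ʃ/ → [ʒ] (rule 2); /a/ → [ã] (rule 1).
All other segments surface unchanged.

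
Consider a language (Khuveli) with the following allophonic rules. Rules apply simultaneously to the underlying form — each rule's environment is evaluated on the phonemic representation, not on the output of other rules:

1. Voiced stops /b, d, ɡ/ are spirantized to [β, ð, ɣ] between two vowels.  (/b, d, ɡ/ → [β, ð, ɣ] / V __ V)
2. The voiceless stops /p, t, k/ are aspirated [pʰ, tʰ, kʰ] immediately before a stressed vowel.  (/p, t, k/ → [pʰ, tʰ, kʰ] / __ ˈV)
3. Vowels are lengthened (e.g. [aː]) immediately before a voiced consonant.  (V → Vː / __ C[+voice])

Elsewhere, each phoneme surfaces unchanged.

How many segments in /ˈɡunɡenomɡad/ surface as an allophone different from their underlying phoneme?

Segments that undergo a rule: /u/ → [uː] (rule 3); /e/ → [eː] (rule 3); /o/ → [oː] (rule 3); /a/ → [aː] (rule 3).
All other segments surface unchanged.

4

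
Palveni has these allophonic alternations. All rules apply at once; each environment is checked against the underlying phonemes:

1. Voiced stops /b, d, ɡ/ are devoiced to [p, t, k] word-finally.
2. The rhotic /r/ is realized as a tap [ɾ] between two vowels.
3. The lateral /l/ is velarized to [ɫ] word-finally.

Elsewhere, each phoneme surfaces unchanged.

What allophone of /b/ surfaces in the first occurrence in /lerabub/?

[b]

/b/ — between /a/ and /u/; rule 1 does not apply here → [b].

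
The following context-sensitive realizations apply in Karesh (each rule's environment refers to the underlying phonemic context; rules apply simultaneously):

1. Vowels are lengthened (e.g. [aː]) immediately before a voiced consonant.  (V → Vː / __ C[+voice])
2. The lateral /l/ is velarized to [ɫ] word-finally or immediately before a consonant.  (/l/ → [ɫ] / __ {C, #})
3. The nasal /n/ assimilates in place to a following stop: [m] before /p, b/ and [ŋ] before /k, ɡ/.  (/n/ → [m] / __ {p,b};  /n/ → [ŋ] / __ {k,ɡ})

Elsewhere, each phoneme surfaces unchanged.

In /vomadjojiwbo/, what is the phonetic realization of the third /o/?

[o]

/o/ — word-final; rule 1 does not apply here → [o].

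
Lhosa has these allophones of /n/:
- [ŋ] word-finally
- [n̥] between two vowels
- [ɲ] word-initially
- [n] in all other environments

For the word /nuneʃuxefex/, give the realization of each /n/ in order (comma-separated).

Occurrence 1 (position 1): word-initially → [ɲ].
Occurrence 2 (position 3): between two vowels → [n̥].

[ɲ], [n̥]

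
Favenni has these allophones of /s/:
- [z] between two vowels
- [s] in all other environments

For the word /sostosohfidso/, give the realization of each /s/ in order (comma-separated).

Occurrence 1 (position 1): no conditioning environment matches → elsewhere allophone [s].
Occurrence 2 (position 3): no conditioning environment matches → elsewhere allophone [s].
Occurrence 3 (position 6): between two vowels → [z].
Occurrence 4 (position 12): no conditioning environment matches → elsewhere allophone [s].

[s], [s], [z], [s]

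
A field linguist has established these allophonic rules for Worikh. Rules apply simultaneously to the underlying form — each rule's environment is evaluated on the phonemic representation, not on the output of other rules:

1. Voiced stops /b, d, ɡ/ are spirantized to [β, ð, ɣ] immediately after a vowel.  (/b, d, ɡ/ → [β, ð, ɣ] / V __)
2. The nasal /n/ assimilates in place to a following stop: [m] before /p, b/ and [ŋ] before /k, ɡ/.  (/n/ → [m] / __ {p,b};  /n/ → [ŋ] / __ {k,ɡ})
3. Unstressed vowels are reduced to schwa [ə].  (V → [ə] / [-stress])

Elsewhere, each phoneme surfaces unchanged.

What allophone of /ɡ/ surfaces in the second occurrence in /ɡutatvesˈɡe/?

[ɡ]

/ɡ/ (between /s/ and /e/): rule 1 targets it, but not immediately after a vowel → unchanged [ɡ].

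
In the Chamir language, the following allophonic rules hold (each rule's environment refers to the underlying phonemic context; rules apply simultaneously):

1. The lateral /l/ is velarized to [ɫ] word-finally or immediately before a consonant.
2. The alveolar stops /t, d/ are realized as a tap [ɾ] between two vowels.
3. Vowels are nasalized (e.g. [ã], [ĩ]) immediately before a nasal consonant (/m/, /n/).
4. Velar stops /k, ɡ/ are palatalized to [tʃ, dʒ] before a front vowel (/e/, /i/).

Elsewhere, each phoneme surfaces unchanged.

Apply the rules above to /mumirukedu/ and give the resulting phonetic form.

[mũmirutʃeɾu]

/m/ stays [m].
/u/ — between /m/ and /m/, before a nasal consonant — surfaces as [ũ] (rule 3).
/m/ stays [m].
/i/ (between /m/ and /r/): rule 3 targets it, but not before a nasal consonant → unchanged [i].
/r/ (between /i/ and /u/): no rule targets it → [r].
/u/ (between /r/ and /k/) is in the target of rule 3 but the environment (before a nasal consonant) is not met → [u].
/k/ (between /u/ and /e/) occurs before a front vowel → [tʃ] by rule 4.
/e/ (between /k/ and /d/): rule 3 targets it, but not before a nasal consonant → unchanged [e].
/d/ (between /e/ and /u/): between two vowels, so rule 2 applies → [ɾ].
/u/ (word-final) is in the target of rule 3 but the environment (before a nasal consonant) is not met → [u].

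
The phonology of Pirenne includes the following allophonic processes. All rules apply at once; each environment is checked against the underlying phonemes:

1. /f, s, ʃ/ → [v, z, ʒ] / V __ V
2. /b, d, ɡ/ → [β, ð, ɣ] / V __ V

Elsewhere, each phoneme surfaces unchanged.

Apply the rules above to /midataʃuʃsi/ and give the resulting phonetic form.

/m/ (word-initial): no rule targets it → [m].
/i/ — not in any rule's target class → [i].
/d/ meets the environment for rule 2 (between two vowels) → [ð].
/a/ (between /d/ and /t/) is unaffected → [a].
/t/ (between /a/ and /a/) is unaffected → [t].
/a/ — not in any rule's target class → [a].
Rule 1 applies to /ʃ/ (between /a/ and /u/: between two vowels) → [ʒ].
/u/ (between /ʃ/ and /ʃ/) is unaffected → [u].
/ʃ/ (between /u/ and /s/) is in the target of rule 1 but the environment (between two vowels) is not met → [ʃ].
/s/ (between /ʃ/ and /i/) is in the target of rule 1 but the environment (between two vowels) is not met → [s].
/i/ stays [i].

[miðataʒuʃsi]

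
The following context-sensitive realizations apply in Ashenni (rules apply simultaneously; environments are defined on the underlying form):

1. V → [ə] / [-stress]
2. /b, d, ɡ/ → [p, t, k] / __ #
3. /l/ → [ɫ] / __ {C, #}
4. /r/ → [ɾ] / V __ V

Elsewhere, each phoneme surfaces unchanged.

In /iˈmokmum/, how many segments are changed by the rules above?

2

Segments that undergo a rule: /i/ → [ə] (rule 1); /u/ → [ə] (rule 1).
All other segments surface unchanged.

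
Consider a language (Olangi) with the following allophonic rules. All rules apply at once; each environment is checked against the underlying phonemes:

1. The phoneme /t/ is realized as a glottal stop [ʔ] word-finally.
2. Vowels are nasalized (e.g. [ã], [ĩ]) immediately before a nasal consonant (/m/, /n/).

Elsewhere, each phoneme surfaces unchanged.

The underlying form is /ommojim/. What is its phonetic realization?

Rule 2 applies to /o/ (word-initial: before a nasal consonant) → [õ].
/m/ — not in any rule's target class → [m].
/m/ (between /m/ and /o/) is unaffected → [m].
/o/ (between /m/ and /j/) is in the target of rule 2 but the environment (before a nasal consonant) is not met → [o].
/j/ stays [j].
/i/ (between /j/ and /m/): before a nasal consonant, so rule 2 applies → [ĩ].
/m/ — not in any rule's target class → [m].

[õmmojĩm]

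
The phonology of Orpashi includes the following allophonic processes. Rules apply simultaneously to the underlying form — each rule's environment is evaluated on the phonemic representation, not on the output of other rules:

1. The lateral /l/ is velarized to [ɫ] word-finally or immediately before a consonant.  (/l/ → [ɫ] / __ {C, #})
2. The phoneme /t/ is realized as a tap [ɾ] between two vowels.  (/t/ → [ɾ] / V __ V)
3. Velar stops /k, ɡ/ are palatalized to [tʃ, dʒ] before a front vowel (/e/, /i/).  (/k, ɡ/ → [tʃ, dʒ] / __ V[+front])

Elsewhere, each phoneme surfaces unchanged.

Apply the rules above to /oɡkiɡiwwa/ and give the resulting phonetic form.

[oɡtʃidʒiwwa]

/ɡ/ (between /o/ and /k/): rule 3 targets it, but not before a front vowel → unchanged [ɡ].
/k/ (between /ɡ/ and /i/): before a front vowel, so rule 3 applies → [tʃ].
Rule 3 applies to /ɡ/ (between /i/ and /i/: before a front vowel) → [dʒ].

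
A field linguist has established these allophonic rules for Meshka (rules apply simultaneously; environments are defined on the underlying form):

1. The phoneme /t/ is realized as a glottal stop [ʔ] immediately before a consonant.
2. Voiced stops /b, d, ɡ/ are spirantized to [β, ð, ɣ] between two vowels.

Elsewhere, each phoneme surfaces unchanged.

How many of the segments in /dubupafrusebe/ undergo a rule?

2

Segments that undergo a rule: /b/ → [β] (rule 2); /b/ → [β] (rule 2).
All other segments surface unchanged.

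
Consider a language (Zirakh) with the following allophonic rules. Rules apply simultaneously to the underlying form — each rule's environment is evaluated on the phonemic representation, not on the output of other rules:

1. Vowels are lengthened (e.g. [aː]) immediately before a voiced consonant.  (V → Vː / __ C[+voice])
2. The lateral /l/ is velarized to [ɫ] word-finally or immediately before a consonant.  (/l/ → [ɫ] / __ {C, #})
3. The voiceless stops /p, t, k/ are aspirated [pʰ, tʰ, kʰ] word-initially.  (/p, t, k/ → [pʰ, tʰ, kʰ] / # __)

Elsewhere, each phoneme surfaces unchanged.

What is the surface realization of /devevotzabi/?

[deːveːvotzaːbi]

/d/ — not in any rule's target class → [d].
/e/ — between /d/ and /v/, before a voiced consonant — surfaces as [eː] (rule 1).
/v/ stays [v].
Rule 1 applies to /e/ (between /v/ and /v/: before a voiced consonant) → [eː].
/v/ (between /e/ and /o/) is unaffected → [v].
/o/ (between /v/ and /t/) is in the target of rule 1 but the environment (before a voiced consonant) is not met → [o].
/t/ (between /o/ and /z/): rule 3 targets it, but not word-initially → unchanged [t].
/z/ stays [z].
/a/ meets the environment for rule 1 (before a voiced consonant) → [aː].
/b/ — not in any rule's target class → [b].
/i/ (word-final) fails the environment for rule 1, so it stays [i].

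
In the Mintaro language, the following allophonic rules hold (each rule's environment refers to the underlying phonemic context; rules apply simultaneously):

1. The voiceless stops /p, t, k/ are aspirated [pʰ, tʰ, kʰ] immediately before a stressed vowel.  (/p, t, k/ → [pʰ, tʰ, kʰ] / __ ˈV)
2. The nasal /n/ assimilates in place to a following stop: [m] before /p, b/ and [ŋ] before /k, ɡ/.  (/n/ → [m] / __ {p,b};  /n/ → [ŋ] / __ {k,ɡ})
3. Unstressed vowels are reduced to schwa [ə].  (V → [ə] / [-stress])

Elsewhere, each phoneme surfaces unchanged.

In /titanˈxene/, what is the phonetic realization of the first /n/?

[n]

/n/ — between /a/ and /x/; rule 2 does not apply here → [n].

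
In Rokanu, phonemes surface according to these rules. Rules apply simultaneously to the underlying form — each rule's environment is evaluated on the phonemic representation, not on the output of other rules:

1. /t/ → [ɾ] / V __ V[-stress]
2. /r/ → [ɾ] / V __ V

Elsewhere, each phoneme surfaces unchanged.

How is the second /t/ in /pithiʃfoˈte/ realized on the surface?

[t]

/t/ (between /o/ and /e/) is in the target of rule 1 but the environment (between a vowel and a following unstressed vowel) is not met → [t].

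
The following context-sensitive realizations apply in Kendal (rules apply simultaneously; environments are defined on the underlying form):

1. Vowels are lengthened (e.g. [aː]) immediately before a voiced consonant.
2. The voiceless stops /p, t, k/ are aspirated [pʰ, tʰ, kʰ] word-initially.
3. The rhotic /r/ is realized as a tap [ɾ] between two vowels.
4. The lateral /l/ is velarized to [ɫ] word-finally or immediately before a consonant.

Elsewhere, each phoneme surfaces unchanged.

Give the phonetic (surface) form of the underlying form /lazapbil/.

[laːzapbiːɫ]

/l/ — word-initial; rule 4 does not apply here → [l].
/a/ meets the environment for rule 1 (before a voiced consonant) → [aː].
/z/ — not in any rule's target class → [z].
/a/ (between /z/ and /p/) fails the environment for rule 1, so it stays [a].
/p/ — between /a/ and /b/; rule 2 does not apply here → [p].
/b/ (between /p/ and /i/) is unaffected → [b].
/i/ meets the environment for rule 1 (before a voiced consonant) → [iː].
Rule 4 applies to /l/ (word-final: word-finally or immediately before a consonant) → [ɫ].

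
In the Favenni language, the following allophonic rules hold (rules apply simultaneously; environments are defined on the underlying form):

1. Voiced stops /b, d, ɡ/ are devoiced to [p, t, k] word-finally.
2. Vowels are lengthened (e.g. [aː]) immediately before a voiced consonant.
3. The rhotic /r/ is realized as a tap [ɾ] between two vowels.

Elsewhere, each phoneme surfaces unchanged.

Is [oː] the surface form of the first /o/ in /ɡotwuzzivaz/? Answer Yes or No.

No

/o/ (between /ɡ/ and /t/): rule 2 targets it, but not before a voiced consonant → unchanged [o].
The actual realization is [o], not [oː].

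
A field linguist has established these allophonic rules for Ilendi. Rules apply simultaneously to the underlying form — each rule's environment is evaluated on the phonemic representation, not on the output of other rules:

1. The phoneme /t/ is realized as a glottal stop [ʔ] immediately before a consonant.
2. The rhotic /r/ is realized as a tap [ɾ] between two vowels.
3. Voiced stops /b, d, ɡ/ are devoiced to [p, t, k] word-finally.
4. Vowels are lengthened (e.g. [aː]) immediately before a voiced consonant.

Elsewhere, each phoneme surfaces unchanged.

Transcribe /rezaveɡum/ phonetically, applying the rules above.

/r/ (word-initial) is in the target of rule 2 but the environment (between two vowels) is not met → [r].
/e/ (between /r/ and /z/) occurs before a voiced consonant → [eː] by rule 4.
/z/ (between /e/ and /a/): no rule targets it → [z].
/a/ — between /z/ and /v/, before a voiced consonant — surfaces as [aː] (rule 4).
/v/ — not in any rule's target class → [v].
/e/ — between /v/ and /ɡ/, before a voiced consonant — surfaces as [eː] (rule 4).
/ɡ/ (between /e/ and /u/): rule 3 targets it, but not word-finally → unchanged [ɡ].
/u/ (between /ɡ/ and /m/) occurs before a voiced consonant → [uː] by rule 4.
/m/ (word-final): no rule targets it → [m].

[reːzaːveːɡuːm]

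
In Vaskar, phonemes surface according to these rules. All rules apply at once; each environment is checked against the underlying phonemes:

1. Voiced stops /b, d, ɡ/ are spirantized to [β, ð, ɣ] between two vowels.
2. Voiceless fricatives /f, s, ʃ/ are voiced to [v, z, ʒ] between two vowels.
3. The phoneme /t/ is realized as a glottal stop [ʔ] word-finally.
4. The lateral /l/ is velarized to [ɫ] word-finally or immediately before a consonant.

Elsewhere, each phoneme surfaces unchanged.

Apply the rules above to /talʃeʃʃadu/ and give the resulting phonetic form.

[taɫʃeʃʃaðu]

/t/ (word-initial) is in the target of rule 3 but the environment (word-finally) is not met → [t].
/a/ (between /t/ and /l/) is unaffected → [a].
Rule 4 applies to /l/ (between /a/ and /ʃ/: word-finally or immediately before a consonant) → [ɫ].
/ʃ/ (between /l/ and /e/): rule 2 targets it, but not between two vowels → unchanged [ʃ].
/e/ — not in any rule's target class → [e].
/ʃ/ (between /e/ and /ʃ/) is in the target of rule 2 but the environment (between two vowels) is not met → [ʃ].
/ʃ/ — between /ʃ/ and /a/; rule 2 does not apply here → [ʃ].
/a/ (between /ʃ/ and /d/) is unaffected → [a].
/d/ (between /a/ and /u/) occurs between two vowels → [ð] by rule 1.
/u/ stays [u].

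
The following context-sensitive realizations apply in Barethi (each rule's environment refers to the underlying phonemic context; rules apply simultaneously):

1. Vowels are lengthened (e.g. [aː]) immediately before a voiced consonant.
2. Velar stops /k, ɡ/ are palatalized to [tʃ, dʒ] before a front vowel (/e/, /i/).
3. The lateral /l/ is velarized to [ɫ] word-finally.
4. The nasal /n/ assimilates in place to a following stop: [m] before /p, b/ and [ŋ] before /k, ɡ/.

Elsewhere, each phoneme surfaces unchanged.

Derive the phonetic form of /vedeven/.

[veːdeːveːn]

/v/ (word-initial) is unaffected → [v].
/e/ meets the environment for rule 1 (before a voiced consonant) → [eː].
/d/ (between /e/ and /e/) is unaffected → [d].
/e/ (between /d/ and /v/) occurs before a voiced consonant → [eː] by rule 1.
/v/ stays [v].
/e/ (between /v/ and /n/): before a voiced consonant, so rule 1 applies → [eː].
/n/ (word-final): rule 4 targets it, but not before a labial or velar stop → unchanged [n].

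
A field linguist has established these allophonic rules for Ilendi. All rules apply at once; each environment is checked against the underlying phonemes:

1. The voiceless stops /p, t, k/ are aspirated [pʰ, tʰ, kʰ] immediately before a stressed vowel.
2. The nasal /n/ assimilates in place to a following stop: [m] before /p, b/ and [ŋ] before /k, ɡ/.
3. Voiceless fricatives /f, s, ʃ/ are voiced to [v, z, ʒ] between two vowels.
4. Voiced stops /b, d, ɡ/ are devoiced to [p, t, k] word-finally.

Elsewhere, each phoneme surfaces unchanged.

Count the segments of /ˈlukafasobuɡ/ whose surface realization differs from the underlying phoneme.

Segments that undergo a rule: /f/ → [v] (rule 3); /s/ → [z] (rule 3); /ɡ/ → [k] (rule 4).
All other segments surface unchanged.

3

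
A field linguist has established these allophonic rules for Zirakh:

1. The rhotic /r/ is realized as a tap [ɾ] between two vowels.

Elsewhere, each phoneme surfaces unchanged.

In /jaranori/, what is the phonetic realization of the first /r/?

/r/ meets the environment for rule 1 (between two vowels) → [ɾ].

[ɾ]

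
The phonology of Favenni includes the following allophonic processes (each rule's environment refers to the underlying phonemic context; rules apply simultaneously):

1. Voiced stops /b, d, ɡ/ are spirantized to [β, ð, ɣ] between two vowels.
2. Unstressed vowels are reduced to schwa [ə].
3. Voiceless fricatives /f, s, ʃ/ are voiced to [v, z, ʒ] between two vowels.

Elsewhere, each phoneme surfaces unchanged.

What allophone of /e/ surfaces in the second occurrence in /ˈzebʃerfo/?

/e/ (between /ʃ/ and /r/): in an unstressed syllable, so rule 2 applies → [ə].

[ə]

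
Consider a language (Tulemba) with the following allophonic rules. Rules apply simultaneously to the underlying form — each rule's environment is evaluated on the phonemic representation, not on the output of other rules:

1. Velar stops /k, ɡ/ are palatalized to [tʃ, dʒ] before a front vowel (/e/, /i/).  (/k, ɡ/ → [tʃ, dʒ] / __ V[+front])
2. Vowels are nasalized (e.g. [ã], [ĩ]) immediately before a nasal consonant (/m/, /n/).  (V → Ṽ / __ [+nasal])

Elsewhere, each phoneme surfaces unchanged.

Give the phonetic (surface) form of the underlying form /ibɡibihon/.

[ibdʒibihõn]

/i/ (word-initial) fails the environment for rule 2, so it stays [i].
/b/ — not in any rule's target class → [b].
Rule 1 applies to /ɡ/ (between /b/ and /i/: before a front vowel) → [dʒ].
/i/ (between /ɡ/ and /b/) is in the target of rule 2 but the environment (before a nasal consonant) is not met → [i].
/b/ — not in any rule's target class → [b].
/i/ — between /b/ and /h/; rule 2 does not apply here → [i].
/h/ (between /i/ and /o/): no rule targets it → [h].
/o/ meets the environment for rule 2 (before a nasal consonant) → [õ].
/n/ stays [n].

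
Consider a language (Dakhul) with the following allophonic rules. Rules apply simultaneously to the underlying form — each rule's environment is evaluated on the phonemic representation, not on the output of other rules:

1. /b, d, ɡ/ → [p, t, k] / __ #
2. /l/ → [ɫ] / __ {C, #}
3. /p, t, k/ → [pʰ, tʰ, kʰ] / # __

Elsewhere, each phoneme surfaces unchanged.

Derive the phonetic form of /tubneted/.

[tʰubnetet]

/t/ meets the environment for rule 3 (word-initially) → [tʰ].
/u/ stays [u].
/b/ (between /u/ and /n/) is in the target of rule 1 but the environment (word-finally) is not met → [b].
/n/ — not in any rule's target class → [n].
/e/ — not in any rule's target class → [e].
/t/ (between /e/ and /e/) fails the environment for rule 3, so it stays [t].
/e/ stays [e].
/d/ — word-final, word-finally — surfaces as [t] (rule 1).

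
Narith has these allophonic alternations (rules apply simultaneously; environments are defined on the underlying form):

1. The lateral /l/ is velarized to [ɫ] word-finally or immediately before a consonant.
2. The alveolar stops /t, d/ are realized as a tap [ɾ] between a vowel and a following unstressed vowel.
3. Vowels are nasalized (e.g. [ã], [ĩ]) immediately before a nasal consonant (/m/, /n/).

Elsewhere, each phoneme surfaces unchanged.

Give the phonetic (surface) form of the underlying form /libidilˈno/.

/l/ — word-initial; rule 1 does not apply here → [l].
/i/ (between /l/ and /b/): rule 3 targets it, but not before a nasal consonant → unchanged [i].
/b/ (between /i/ and /i/): no rule targets it → [b].
/i/ (between /b/ and /d/) is in the target of rule 3 but the environment (before a nasal consonant) is not met → [i].
/d/ (between /i/ and /i/): between a vowel and a following unstressed vowel, so rule 2 applies → [ɾ].
/i/ (between /d/ and /l/): rule 3 targets it, but not before a nasal consonant → unchanged [i].
/l/ (between /i/ and /n/): word-finally or immediately before a consonant, so rule 1 applies → [ɫ].
/n/ — not in any rule's target class → [n].
/o/ — word-final; rule 3 does not apply here → [o].

[libiɾiɫˈno]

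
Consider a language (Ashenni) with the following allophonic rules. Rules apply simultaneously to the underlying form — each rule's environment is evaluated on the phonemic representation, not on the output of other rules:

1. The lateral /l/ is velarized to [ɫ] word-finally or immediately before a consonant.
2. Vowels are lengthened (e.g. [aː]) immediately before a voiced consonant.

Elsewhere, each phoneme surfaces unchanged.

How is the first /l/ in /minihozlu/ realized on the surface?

[l]

/l/ (between /z/ and /u/) fails the environment for rule 1, so it stays [l].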